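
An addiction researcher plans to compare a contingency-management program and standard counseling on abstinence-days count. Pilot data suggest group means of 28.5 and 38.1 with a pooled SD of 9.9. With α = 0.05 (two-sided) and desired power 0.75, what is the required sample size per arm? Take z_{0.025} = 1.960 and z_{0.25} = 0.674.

n = 15 per group

Cohen's d = |M₁ − M₂| / SD_pooled = |28.5 − 38.1| / 9.9 = 9.6 / 9.9 = 0.970.
For two independent groups with equal n: n = 2·((z_{α/2} + z_β) / d)².
z_{α/2} + z_β = 1.960 + 0.674 = 2.634.
n = 2 × (2.634 / 0.970)² = 2 × 2.715² = 2 × 7.37 = 14.7.
Round up to the next whole participant.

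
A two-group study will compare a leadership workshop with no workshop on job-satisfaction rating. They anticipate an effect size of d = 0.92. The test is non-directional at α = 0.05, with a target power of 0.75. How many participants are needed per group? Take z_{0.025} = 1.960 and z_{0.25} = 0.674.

n = 17 per group

For two independent groups with equal n: n = 2·((z_{α/2} + z_β) / d)².
z_{α/2} + z_β = 1.960 + 0.674 = 2.634.
n = 2 × (2.634 / 0.92)² = 2 × 2.863² = 2 × 8.20 = 16.4.
Round up to the next whole participant.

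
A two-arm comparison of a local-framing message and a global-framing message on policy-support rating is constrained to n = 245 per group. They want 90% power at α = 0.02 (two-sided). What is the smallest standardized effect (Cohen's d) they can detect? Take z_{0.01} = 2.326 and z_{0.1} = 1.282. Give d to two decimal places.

For two independent groups of n = 245 each: d_min = (z_{α/2} + z_β)·√(2/n).
z-sum = 2.326 + 1.282 = 3.608.
d_min = 3.608 × √(2/245) = 3.608 × 0.0904 = 0.326.

d_min ≈ 0.33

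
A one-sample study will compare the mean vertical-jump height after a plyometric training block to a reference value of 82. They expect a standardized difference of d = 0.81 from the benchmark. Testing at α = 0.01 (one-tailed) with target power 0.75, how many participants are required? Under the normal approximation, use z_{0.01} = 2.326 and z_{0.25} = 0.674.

For a one-sample test: n = ((z_{α} + z_β) / d)².
z_{α} + z_β = 2.326 + 0.674 = 3.000.
n = (3.000 / 0.81)² = 3.704² = 13.72.
Round up.

n = 14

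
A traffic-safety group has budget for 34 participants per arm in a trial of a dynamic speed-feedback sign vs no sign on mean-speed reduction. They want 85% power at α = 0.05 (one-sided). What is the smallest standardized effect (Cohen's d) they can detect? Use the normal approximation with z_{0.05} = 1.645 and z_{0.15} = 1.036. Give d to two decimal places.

d_min ≈ 0.65

For two independent groups of n = 34 each: d_min = (z_{α} + z_β)·√(2/n).
z-sum = 1.645 + 1.036 = 2.681.
d_min = 2.681 × √(2/34) = 2.681 × 0.2425 = 0.650.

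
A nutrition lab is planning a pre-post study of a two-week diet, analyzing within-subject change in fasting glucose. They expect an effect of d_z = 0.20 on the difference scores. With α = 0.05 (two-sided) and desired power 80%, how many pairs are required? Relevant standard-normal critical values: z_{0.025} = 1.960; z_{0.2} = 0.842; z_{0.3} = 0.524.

n = 197 pairs

For a paired (one-sample on differences) test: n = ((z_{α/2} + z_β) / d)².
z_{α/2} + z_β = 1.960 + 0.842 = 2.802.
n = (2.802 / 0.20)² = 14.010² = 196.28.
Round up.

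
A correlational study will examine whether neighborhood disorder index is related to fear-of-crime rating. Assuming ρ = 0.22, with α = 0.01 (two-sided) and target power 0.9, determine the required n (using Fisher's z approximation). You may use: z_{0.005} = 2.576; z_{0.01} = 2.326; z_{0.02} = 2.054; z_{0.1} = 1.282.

Fisher's z: C = ½·ln((1+r)/(1−r)) = ½·ln(1.5641) = 0.2237.
n = ((z_{α/2} + z_β)/C)² + 3.
(2.576 + 1.282) / 0.2237 = 3.858 / 0.2237 = 17.246.
n = 17.246² + 3 = 297.44 + 3 = 300.4.
Round up.

n = 301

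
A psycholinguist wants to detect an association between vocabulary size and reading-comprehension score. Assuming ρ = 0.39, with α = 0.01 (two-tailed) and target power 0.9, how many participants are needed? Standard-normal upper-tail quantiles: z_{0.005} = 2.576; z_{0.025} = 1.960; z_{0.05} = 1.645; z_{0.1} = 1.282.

Fisher's z: C = ½·ln((1+r)/(1−r)) = ½·ln(2.2787) = 0.4118.
n = ((z_{α/2} + z_β)/C)² + 3.
(2.576 + 1.282) / 0.4118 = 3.858 / 0.4118 = 9.369.
n = 9.369² + 3 = 87.77 + 3 = 90.8.
Round up.

n = 91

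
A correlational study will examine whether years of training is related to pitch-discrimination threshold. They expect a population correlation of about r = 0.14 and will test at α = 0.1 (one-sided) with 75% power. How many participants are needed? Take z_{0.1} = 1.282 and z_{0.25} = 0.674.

n = 196

Fisher's z: C = ½·ln((1+r)/(1−r)) = ½·ln(1.3256) = 0.1409.
n = ((z_{α} + z_β)/C)² + 3.
(1.282 + 0.674) / 0.1409 = 1.956 / 0.1409 = 13.882.
n = 13.882² + 3 = 192.72 + 3 = 195.7.
Round up.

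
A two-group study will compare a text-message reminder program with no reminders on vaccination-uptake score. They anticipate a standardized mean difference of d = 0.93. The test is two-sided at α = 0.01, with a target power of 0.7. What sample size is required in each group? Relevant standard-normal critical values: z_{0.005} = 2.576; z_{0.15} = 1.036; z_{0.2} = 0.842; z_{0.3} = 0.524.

n = 23 per group

For two independent groups with equal n: n = 2·((z_{α/2} + z_β) / d)².
z_{α/2} + z_β = 2.576 + 0.524 = 3.100.
n = 2 × (3.100 / 0.93)² = 2 × 3.333² = 2 × 11.11 = 22.2.
Round up to the next whole participant.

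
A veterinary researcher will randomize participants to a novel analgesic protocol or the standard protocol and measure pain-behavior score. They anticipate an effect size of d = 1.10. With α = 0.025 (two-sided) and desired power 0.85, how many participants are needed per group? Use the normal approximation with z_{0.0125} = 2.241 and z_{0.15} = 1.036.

For two independent groups with equal n: n = 2·((z_{α/2} + z_β) / d)².
z_{α/2} + z_β = 2.241 + 1.036 = 3.277.
n = 2 × (3.277 / 1.10)² = 2 × 2.979² = 2 × 8.87 = 17.7.
Round up to the next whole participant.

n = 18 per group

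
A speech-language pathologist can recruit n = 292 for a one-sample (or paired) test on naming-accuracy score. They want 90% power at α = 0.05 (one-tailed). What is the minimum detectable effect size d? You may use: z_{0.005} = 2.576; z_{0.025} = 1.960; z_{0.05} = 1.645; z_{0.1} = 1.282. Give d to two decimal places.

d_min ≈ 0.17

For a single sample (or paired design) of n = 292: d_min = (z_{α} + z_β)/√n.
z-sum = 1.645 + 1.282 = 2.927.
d_min = 2.927 / √292 = 2.927 / 17.088 = 0.171.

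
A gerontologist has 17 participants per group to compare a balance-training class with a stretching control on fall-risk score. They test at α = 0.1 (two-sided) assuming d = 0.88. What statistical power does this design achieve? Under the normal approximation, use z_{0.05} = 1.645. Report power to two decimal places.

For two equal groups, power = Φ(d·√(n/2) − z_{α/2}).
d·√(n/2) = 0.88 × √(17/2) = 0.88 × 2.915 = 2.566.
z_β = 2.566 − 1.645 = 0.921.
Power = Φ(0.921) = 0.821.

power ≈ 0.82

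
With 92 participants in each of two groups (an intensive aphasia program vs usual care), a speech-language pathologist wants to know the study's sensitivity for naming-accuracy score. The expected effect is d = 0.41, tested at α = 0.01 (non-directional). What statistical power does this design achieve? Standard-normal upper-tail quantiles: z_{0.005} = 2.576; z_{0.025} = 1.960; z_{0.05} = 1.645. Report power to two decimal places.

For two equal groups, power = Φ(d·√(n/2) − z_{α/2}).
d·√(n/2) = 0.41 × √(92/2) = 0.41 × 6.782 = 2.781.
z_β = 2.781 − 2.576 = 0.205.
Power = Φ(0.205) = 0.581.

power ≈ 0.58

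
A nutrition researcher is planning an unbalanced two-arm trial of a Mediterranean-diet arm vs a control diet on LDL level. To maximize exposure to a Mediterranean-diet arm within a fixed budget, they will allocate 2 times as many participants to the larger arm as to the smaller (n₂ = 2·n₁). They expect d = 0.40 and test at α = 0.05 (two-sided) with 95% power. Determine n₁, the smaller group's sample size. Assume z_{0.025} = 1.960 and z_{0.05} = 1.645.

n₁ = 122

With allocation ratio k = n₂/n₁ = 2, Var(x̄₁−x̄₂) = σ²(1/n₁ + 1/(k·n₁)) = σ²·(k+1)/(k·n₁).
So n₁ = (1 + 1/k)·((z_{α/2} + z_β)/d)² = 1.500 × (3.605/0.40)².
n₁ = 1.500 × 81.23 = 121.8.
Round up: n₁ = 122, giving n₂ = 2 × 122 = 244.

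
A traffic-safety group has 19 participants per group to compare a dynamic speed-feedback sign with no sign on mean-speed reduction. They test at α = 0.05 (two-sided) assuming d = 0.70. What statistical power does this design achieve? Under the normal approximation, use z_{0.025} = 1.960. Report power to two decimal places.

power ≈ 0.58

For two equal groups, power = Φ(d·√(n/2) − z_{α/2}).
d·√(n/2) = 0.70 × √(19/2) = 0.70 × 3.082 = 2.158.
z_β = 2.158 − 1.960 = 0.198.
Power = Φ(0.198) = 0.578.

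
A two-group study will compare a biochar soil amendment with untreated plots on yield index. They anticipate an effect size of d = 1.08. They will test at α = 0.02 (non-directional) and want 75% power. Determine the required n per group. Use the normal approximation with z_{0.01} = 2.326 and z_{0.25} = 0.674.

For two independent groups with equal n: n = 2·((z_{α/2} + z_β) / d)².
z_{α/2} + z_β = 2.326 + 0.674 = 3.000.
n = 2 × (3.000 / 1.08)² = 2 × 2.778² = 2 × 7.72 = 15.4.
Round up to the next whole participant.

n = 16 per group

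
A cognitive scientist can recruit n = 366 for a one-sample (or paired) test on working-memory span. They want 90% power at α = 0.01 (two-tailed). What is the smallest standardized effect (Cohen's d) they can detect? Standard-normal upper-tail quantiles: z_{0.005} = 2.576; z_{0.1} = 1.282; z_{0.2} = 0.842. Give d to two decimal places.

d_min ≈ 0.20

For a single sample (or paired design) of n = 366: d_min = (z_{α/2} + z_β)/√n.
z-sum = 2.576 + 1.282 = 3.858.
d_min = 3.858 / √366 = 3.858 / 19.131 = 0.202.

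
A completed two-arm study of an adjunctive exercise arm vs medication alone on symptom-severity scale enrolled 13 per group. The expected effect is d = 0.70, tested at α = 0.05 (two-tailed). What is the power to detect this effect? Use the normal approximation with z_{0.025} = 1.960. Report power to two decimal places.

For two equal groups, power = Φ(d·√(n/2) − z_{α/2}).
d·√(n/2) = 0.70 × √(13/2) = 0.70 × 2.550 = 1.785.
z_β = 1.785 − 1.960 = -0.175.
Power = Φ(-0.175) = 0.430.

power ≈ 0.43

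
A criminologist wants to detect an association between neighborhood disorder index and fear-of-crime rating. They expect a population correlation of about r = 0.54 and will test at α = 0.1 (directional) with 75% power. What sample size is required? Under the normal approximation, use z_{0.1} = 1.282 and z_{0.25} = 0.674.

Fisher's z: C = ½·ln((1+r)/(1−r)) = ½·ln(3.3478) = 0.6042.
n = ((z_{α} + z_β)/C)² + 3.
(1.282 + 0.674) / 0.6042 = 1.956 / 0.6042 = 3.237.
n = 3.237² + 3 = 10.48 + 3 = 13.5.
Round up.

n = 14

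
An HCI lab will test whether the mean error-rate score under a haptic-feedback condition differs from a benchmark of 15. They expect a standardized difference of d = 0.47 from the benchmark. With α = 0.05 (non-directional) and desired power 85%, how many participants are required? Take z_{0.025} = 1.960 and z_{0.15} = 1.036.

n = 41

For a one-sample test: n = ((z_{α/2} + z_β) / d)².
z_{α/2} + z_β = 1.960 + 1.036 = 2.996.
n = (2.996 / 0.47)² = 6.374² = 40.63.
Round up.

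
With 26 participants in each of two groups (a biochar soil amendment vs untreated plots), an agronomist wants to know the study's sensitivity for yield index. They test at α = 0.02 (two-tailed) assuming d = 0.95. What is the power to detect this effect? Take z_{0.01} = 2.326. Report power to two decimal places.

power ≈ 0.86

For two equal groups, power = Φ(d·√(n/2) − z_{α/2}).
d·√(n/2) = 0.95 × √(26/2) = 0.95 × 3.606 = 3.425.
z_β = 3.425 − 2.326 = 1.099.
Power = Φ(1.099) = 0.864.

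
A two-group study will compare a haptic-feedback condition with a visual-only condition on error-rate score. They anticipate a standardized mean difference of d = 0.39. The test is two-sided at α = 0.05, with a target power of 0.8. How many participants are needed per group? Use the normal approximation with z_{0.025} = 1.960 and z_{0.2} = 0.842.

For two independent groups with equal n: n = 2·((z_{α/2} + z_β) / d)².
z_{α/2} + z_β = 1.960 + 0.842 = 2.802.
n = 2 × (2.802 / 0.39)² = 2 × 7.185² = 2 × 51.62 = 103.2.
Round up to the next whole participant.

n = 104 per group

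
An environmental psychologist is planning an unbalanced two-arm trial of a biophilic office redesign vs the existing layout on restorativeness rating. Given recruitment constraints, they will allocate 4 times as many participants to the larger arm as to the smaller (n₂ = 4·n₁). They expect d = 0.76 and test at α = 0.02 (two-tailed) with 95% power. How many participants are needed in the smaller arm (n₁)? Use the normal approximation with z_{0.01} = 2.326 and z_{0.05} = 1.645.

With allocation ratio k = n₂/n₁ = 4, Var(x̄₁−x̄₂) = σ²(1/n₁ + 1/(k·n₁)) = σ²·(k+1)/(k·n₁).
So n₁ = (1 + 1/k)·((z_{α/2} + z_β)/d)² = 1.250 × (3.971/0.76)².
n₁ = 1.250 × 27.30 = 34.1.
Round up: n₁ = 35, giving n₂ = 4 × 35 = 140.

n₁ = 35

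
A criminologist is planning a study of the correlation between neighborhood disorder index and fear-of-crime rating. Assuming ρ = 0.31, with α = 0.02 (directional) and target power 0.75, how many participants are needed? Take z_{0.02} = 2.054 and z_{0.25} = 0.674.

Fisher's z: C = ½·ln((1+r)/(1−r)) = ½·ln(1.8986) = 0.3205.
n = ((z_{α} + z_β)/C)² + 3.
(2.054 + 0.674) / 0.3205 = 2.728 / 0.3205 = 8.512.
n = 8.512² + 3 = 72.45 + 3 = 75.4.
Round up.

n = 76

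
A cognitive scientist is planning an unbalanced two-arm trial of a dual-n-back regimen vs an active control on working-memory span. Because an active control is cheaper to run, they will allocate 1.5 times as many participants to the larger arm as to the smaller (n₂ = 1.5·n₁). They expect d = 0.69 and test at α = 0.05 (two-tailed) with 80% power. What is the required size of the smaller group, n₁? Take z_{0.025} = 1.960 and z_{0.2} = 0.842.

With allocation ratio k = n₂/n₁ = 1.5, Var(x̄₁−x̄₂) = σ²(1/n₁ + 1/(k·n₁)) = σ²·(k+1)/(k·n₁).
So n₁ = (1 + 1/k)·((z_{α/2} + z_β)/d)² = 1.667 × (2.802/0.69)².
n₁ = 1.667 × 16.49 = 27.5.
Round up: n₁ = 28, giving n₂ = 1.5 × 28 = 42.

n₁ = 28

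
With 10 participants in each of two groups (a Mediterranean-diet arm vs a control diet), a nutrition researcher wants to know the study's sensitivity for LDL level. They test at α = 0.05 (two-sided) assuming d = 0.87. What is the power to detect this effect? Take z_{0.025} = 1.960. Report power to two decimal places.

For two equal groups, power = Φ(d·√(n/2) − z_{α/2}).
d·√(n/2) = 0.87 × √(10/2) = 0.87 × 2.236 = 1.945.
z_β = 1.945 − 1.960 = -0.015.
Power = Φ(-0.015) = 0.494.

power ≈ 0.49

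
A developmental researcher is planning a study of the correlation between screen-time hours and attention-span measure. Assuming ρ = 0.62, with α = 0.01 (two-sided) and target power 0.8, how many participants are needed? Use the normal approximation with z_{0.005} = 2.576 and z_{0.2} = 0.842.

Fisher's z: C = ½·ln((1+r)/(1−r)) = ½·ln(4.2632) = 0.7250.
n = ((z_{α/2} + z_β)/C)² + 3.
(2.576 + 0.842) / 0.7250 = 3.418 / 0.7250 = 4.714.
n = 4.714² + 3 = 22.23 + 3 = 25.2.
Round up.

n = 26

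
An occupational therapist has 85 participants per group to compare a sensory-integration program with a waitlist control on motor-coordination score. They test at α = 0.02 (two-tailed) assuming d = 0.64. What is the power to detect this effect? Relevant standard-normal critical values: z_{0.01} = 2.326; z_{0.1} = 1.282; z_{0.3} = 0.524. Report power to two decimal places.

For two equal groups, power = Φ(d·√(n/2) − z_{α/2}).
d·√(n/2) = 0.64 × √(85/2) = 0.64 × 6.519 = 4.172.
z_β = 4.172 − 2.326 = 1.846.
Power = Φ(1.846) = 0.968.

power ≈ 0.97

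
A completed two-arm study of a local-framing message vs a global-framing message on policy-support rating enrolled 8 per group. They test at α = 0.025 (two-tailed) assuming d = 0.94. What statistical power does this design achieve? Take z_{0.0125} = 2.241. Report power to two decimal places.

For two equal groups, power = Φ(d·√(n/2) − z_{α/2}).
d·√(n/2) = 0.94 × √(8/2) = 0.94 × 2.000 = 1.880.
z_β = 1.880 − 2.241 = -0.361.
Power = Φ(-0.361) = 0.359.

power ≈ 0.36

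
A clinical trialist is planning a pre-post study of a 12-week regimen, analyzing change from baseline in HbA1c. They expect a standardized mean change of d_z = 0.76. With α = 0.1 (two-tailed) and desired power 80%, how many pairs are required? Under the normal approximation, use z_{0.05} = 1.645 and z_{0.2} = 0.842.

n = 11 pairs

For a paired (one-sample on differences) test: n = ((z_{α/2} + z_β) / d)².
z_{α/2} + z_β = 1.645 + 0.842 = 2.487.
n = (2.487 / 0.76)² = 3.272² = 10.71.
Round up.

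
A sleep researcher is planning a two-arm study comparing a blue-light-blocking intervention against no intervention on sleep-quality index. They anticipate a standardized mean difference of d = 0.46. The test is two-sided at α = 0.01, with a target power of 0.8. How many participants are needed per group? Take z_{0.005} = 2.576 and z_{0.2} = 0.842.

For two independent groups with equal n: n = 2·((z_{α/2} + z_β) / d)².
z_{α/2} + z_β = 2.576 + 0.842 = 3.418.
n = 2 × (3.418 / 0.46)² = 2 × 7.430² = 2 × 55.21 = 110.4.
Round up to the next whole participant.

n = 111 per group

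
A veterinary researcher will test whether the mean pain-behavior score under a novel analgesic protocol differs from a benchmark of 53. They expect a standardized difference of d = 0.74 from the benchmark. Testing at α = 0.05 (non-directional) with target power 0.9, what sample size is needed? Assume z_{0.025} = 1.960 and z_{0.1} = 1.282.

For a one-sample test: n = ((z_{α/2} + z_β) / d)².
z_{α/2} + z_β = 1.960 + 1.282 = 3.242.
n = (3.242 / 0.74)² = 4.381² = 19.19.
Round up.

n = 20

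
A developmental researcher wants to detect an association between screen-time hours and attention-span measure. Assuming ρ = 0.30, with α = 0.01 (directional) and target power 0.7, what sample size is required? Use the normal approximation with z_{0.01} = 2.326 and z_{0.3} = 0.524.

n = 88

Fisher's z: C = ½·ln((1+r)/(1−r)) = ½·ln(1.8571) = 0.3095.
n = ((z_{α} + z_β)/C)² + 3.
(2.326 + 0.524) / 0.3095 = 2.850 / 0.3095 = 9.208.
n = 9.208² + 3 = 84.79 + 3 = 87.8.
Round up.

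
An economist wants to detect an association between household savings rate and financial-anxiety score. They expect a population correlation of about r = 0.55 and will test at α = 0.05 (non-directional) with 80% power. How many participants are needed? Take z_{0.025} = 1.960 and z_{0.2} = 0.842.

Fisher's z: C = ½·ln((1+r)/(1−r)) = ½·ln(3.4444) = 0.6184.
n = ((z_{α/2} + z_β)/C)² + 3.
(1.960 + 0.842) / 0.6184 = 2.802 / 0.6184 = 4.531.
n = 4.531² + 3 = 20.53 + 3 = 23.5.
Round up.

n = 24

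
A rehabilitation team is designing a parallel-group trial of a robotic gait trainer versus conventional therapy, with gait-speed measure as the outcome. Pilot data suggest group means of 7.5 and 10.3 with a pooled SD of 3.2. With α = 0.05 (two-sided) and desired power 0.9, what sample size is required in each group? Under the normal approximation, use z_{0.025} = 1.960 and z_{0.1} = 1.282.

n = 28 per group

Cohen's d = |M₁ − M₂| / SD_pooled = |7.5 − 10.3| / 3.2 = 2.8 / 3.2 = 0.875.
For two independent groups with equal n: n = 2·((z_{α/2} + z_β) / d)².
z_{α/2} + z_β = 1.960 + 1.282 = 3.242.
n = 2 × (3.242 / 0.875)² = 2 × 3.705² = 2 × 13.73 = 27.5.
Round up to the next whole participant.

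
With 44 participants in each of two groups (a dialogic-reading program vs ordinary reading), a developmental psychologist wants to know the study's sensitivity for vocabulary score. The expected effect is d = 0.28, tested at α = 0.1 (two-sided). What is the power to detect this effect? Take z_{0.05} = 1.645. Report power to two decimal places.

For two equal groups, power = Φ(d·√(n/2) − z_{α/2}).
d·√(n/2) = 0.28 × √(44/2) = 0.28 × 4.690 = 1.313.
z_β = 1.313 − 1.645 = -0.332.
Power = Φ(-0.332) = 0.370.

power ≈ 0.37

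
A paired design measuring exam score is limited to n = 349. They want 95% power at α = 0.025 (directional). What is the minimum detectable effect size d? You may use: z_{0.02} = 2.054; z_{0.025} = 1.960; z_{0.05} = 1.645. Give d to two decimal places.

For a single sample (or paired design) of n = 349: d_min = (z_{α} + z_β)/√n.
z-sum = 1.960 + 1.645 = 3.605.
d_min = 3.605 / √349 = 3.605 / 18.682 = 0.193.

d_min ≈ 0.19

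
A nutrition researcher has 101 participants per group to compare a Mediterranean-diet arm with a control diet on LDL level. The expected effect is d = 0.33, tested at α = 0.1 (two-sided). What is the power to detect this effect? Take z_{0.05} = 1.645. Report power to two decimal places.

For two equal groups, power = Φ(d·√(n/2) − z_{α/2}).
d·√(n/2) = 0.33 × √(101/2) = 0.33 × 7.106 = 2.345.
z_β = 2.345 − 1.645 = 0.700.
Power = Φ(0.700) = 0.758.

power ≈ 0.76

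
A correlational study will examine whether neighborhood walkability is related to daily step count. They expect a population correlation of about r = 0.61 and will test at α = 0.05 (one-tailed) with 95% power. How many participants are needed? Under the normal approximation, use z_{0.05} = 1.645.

n = 25

Fisher's z: C = ½·ln((1+r)/(1−r)) = ½·ln(4.1282) = 0.7089.
n = ((z_{α} + z_β)/C)² + 3.
(1.645 + 1.645) / 0.7089 = 3.290 / 0.7089 = 4.641.
n = 4.641² + 3 = 21.54 + 3 = 24.5.
Round up.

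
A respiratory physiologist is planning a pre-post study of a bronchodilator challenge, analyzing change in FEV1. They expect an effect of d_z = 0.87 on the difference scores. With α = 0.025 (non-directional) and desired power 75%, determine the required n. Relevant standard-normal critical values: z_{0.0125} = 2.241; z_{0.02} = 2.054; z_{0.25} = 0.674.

n = 12 pairs

For a paired (one-sample on differences) test: n = ((z_{α/2} + z_β) / d)².
z_{α/2} + z_β = 2.241 + 0.674 = 2.915.
n = (2.915 / 0.87)² = 3.351² = 11.23.
Round up.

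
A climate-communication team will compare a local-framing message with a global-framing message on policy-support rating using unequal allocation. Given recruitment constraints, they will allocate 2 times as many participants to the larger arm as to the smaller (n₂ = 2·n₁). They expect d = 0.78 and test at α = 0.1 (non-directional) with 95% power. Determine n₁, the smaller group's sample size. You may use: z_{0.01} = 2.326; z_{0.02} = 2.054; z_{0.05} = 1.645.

n₁ = 27

With allocation ratio k = n₂/n₁ = 2, Var(x̄₁−x̄₂) = σ²(1/n₁ + 1/(k·n₁)) = σ²·(k+1)/(k·n₁).
So n₁ = (1 + 1/k)·((z_{α/2} + z_β)/d)² = 1.500 × (3.290/0.78)².
n₁ = 1.500 × 17.79 = 26.7.
Round up: n₁ = 27, giving n₂ = 2 × 27 = 54.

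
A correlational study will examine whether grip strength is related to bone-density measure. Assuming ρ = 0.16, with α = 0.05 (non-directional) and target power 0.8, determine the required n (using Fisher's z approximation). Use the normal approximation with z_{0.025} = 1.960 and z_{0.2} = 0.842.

n = 305

Fisher's z: C = ½·ln((1+r)/(1−r)) = ½·ln(1.3810) = 0.1614.
n = ((z_{α/2} + z_β)/C)² + 3.
(1.960 + 0.842) / 0.1614 = 2.802 / 0.1614 = 17.361.
n = 17.361² + 3 = 301.39 + 3 = 304.4.
Round up.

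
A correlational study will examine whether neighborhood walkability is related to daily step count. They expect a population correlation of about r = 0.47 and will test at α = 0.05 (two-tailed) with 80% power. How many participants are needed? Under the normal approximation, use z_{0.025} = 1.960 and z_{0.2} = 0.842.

Fisher's z: C = ½·ln((1+r)/(1−r)) = ½·ln(2.7736) = 0.5101.
n = ((z_{α/2} + z_β)/C)² + 3.
(1.960 + 0.842) / 0.5101 = 2.802 / 0.5101 = 5.493.
n = 5.493² + 3 = 30.17 + 3 = 33.2.
Round up.

n = 34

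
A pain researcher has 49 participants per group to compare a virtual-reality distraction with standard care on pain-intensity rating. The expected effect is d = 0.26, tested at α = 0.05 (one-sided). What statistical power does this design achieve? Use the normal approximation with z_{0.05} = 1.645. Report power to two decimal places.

power ≈ 0.36

For two equal groups, power = Φ(d·√(n/2) − z_{α}).
d·√(n/2) = 0.26 × √(49/2) = 0.26 × 4.950 = 1.287.
z_β = 1.287 − 1.645 = -0.358.
Power = Φ(-0.358) = 0.360.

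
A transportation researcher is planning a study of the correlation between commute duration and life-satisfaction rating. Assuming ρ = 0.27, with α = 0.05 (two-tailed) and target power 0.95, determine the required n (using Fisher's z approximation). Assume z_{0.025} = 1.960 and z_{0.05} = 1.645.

n = 173

Fisher's z: C = ½·ln((1+r)/(1−r)) = ½·ln(1.7397) = 0.2769.
n = ((z_{α/2} + z_β)/C)² + 3.
(1.960 + 1.645) / 0.2769 = 3.605 / 0.2769 = 13.019.
n = 13.019² + 3 = 169.50 + 3 = 172.5.
Round up.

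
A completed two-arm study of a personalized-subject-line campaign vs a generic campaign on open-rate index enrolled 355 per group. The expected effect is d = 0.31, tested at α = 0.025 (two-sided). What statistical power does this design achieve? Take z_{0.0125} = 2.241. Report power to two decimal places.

For two equal groups, power = Φ(d·√(n/2) − z_{α/2}).
d·√(n/2) = 0.31 × √(355/2) = 0.31 × 13.323 = 4.130.
z_β = 4.130 − 2.241 = 1.889.
Power = Φ(1.889) = 0.971.

power ≈ 0.97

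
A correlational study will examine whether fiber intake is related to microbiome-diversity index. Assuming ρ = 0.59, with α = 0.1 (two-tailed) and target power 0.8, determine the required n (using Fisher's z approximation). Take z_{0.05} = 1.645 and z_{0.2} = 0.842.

n = 17

Fisher's z: C = ½·ln((1+r)/(1−r)) = ½·ln(3.8780) = 0.6777.
n = ((z_{α/2} + z_β)/C)² + 3.
(1.645 + 0.842) / 0.6777 = 2.487 / 0.6777 = 3.670.
n = 3.670² + 3 = 13.47 + 3 = 16.5.
Round up.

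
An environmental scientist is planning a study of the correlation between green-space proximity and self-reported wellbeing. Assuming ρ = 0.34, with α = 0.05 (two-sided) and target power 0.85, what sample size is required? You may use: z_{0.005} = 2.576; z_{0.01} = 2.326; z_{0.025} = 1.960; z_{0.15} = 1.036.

Fisher's z: C = ½·ln((1+r)/(1−r)) = ½·ln(2.0303) = 0.3541.
n = ((z_{α/2} + z_β)/C)² + 3.
(1.960 + 1.036) / 0.3541 = 2.996 / 0.3541 = 8.461.
n = 8.461² + 3 = 71.59 + 3 = 74.6.
Round up.

n = 75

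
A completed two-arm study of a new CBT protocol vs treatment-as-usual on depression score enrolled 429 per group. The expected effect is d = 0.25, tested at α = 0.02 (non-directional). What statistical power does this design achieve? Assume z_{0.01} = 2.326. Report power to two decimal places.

For two equal groups, power = Φ(d·√(n/2) − z_{α/2}).
d·√(n/2) = 0.25 × √(429/2) = 0.25 × 14.646 = 3.661.
z_β = 3.661 − 2.326 = 1.335.
Power = Φ(1.335) = 0.909.

power ≈ 0.91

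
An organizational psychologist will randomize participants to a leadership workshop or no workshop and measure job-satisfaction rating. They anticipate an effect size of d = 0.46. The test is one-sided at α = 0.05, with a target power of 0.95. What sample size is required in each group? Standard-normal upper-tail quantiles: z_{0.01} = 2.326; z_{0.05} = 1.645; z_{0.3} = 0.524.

n = 103 per group

For two independent groups with equal n: n = 2·((z_{α} + z_β) / d)².
z_{α} + z_β = 1.645 + 1.645 = 3.290.
n = 2 × (3.290 / 0.46)² = 2 × 7.152² = 2 × 51.15 = 102.3.
Round up to the next whole participant.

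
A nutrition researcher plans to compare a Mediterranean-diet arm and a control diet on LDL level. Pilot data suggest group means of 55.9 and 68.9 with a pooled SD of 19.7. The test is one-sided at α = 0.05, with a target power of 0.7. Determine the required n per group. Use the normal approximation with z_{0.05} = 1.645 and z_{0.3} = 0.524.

Cohen's d = |M₁ − M₂| / SD_pooled = |55.9 − 68.9| / 19.7 = 13.0 / 19.7 = 0.660.
For two independent groups with equal n: n = 2·((z_{α} + z_β) / d)².
z_{α} + z_β = 1.645 + 0.524 = 2.169.
n = 2 × (2.169 / 0.660)² = 2 × 3.286² = 2 × 10.80 = 21.6.
Round up to the next whole participant.

n = 22 per group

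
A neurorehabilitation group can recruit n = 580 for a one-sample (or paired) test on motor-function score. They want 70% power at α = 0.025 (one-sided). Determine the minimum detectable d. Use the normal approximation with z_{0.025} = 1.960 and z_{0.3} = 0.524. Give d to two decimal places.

d_min ≈ 0.10

For a single sample (or paired design) of n = 580: d_min = (z_{α} + z_β)/√n.
z-sum = 1.960 + 0.524 = 2.484.
d_min = 2.484 / √580 = 2.484 / 24.083 = 0.103.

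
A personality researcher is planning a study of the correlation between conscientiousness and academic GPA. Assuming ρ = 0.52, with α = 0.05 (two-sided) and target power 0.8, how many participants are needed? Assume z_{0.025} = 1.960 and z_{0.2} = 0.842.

Fisher's z: C = ½·ln((1+r)/(1−r)) = ½·ln(3.1667) = 0.5763.
n = ((z_{α/2} + z_β)/C)² + 3.
(1.960 + 0.842) / 0.5763 = 2.802 / 0.5763 = 4.862.
n = 4.862² + 3 = 23.64 + 3 = 26.6.
Round up.

n = 27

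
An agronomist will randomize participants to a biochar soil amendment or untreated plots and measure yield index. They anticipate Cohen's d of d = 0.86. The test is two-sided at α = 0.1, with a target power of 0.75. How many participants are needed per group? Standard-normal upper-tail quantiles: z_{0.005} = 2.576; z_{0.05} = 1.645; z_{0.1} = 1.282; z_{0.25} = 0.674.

n = 15 per group

For two independent groups with equal n: n = 2·((z_{α/2} + z_β) / d)².
z_{α/2} + z_β = 1.645 + 0.674 = 2.319.
n = 2 × (2.319 / 0.86)² = 2 × 2.697² = 2 × 7.27 = 14.5.
Round up to the next whole participant.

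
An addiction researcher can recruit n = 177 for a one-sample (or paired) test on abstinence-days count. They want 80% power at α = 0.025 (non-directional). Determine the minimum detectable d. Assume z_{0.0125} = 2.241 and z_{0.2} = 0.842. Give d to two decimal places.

For a single sample (or paired design) of n = 177: d_min = (z_{α/2} + z_β)/√n.
z-sum = 2.241 + 0.842 = 3.083.
d_min = 3.083 / √177 = 3.083 / 13.304 = 0.232.

d_min ≈ 0.23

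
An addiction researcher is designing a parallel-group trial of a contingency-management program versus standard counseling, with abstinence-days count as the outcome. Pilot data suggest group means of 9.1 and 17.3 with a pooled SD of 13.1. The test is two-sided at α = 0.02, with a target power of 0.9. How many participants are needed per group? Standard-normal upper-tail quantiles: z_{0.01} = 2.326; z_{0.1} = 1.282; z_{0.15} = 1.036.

Cohen's d = |M₁ − M₂| / SD_pooled = |9.1 − 17.3| / 13.1 = 8.2 / 13.1 = 0.626.
For two independent groups with equal n: n = 2·((z_{α/2} + z_β) / d)².
z_{α/2} + z_β = 2.326 + 1.282 = 3.608.
n = 2 × (3.608 / 0.626)² = 2 × 5.764² = 2 × 33.22 = 66.4.
Round up to the next whole participant.

n = 67 per group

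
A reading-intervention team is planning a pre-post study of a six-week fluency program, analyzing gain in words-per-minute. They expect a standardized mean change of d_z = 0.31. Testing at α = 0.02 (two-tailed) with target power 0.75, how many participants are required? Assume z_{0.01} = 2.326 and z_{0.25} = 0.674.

n = 94 pairs

For a paired (one-sample on differences) test: n = ((z_{α/2} + z_β) / d)².
z_{α/2} + z_β = 2.326 + 0.674 = 3.000.
n = (3.000 / 0.31)² = 9.677² = 93.65.
Round up.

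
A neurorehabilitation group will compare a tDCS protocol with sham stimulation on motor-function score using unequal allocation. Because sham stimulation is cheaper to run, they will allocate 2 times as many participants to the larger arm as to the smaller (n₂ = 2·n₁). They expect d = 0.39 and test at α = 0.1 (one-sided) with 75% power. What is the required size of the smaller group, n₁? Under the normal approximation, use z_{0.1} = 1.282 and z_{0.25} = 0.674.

With allocation ratio k = n₂/n₁ = 2, Var(x̄₁−x̄₂) = σ²(1/n₁ + 1/(k·n₁)) = σ²·(k+1)/(k·n₁).
So n₁ = (1 + 1/k)·((z_{α} + z_β)/d)² = 1.500 × (1.956/0.39)².
n₁ = 1.500 × 25.15 = 37.7.
Round up: n₁ = 38, giving n₂ = 2 × 38 = 76.

n₁ = 38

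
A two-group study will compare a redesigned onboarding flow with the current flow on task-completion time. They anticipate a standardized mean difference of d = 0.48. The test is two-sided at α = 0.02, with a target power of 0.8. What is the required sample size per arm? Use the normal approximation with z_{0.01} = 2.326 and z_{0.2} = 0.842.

n = 88 per group

For two independent groups with equal n: n = 2·((z_{α/2} + z_β) / d)².
z_{α/2} + z_β = 2.326 + 0.842 = 3.168.
n = 2 × (3.168 / 0.48)² = 2 × 6.600² = 2 × 43.56 = 87.1.
Round up to the next whole participant.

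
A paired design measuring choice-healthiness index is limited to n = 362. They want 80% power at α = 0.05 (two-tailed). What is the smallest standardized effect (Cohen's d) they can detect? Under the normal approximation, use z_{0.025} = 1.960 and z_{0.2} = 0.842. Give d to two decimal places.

d_min ≈ 0.15

For a single sample (or paired design) of n = 362: d_min = (z_{α/2} + z_β)/√n.
z-sum = 1.960 + 0.842 = 2.802.
d_min = 2.802 / √362 = 2.802 / 19.026 = 0.147.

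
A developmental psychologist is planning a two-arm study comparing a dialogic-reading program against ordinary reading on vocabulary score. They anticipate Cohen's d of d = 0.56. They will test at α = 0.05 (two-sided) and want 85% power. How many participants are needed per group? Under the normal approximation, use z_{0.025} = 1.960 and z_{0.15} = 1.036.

n = 58 per group

For two independent groups with equal n: n = 2·((z_{α/2} + z_β) / d)².
z_{α/2} + z_β = 1.960 + 1.036 = 2.996.
n = 2 × (2.996 / 0.56)² = 2 × 5.350² = 2 × 28.62 = 57.2.
Round up to the next whole participant.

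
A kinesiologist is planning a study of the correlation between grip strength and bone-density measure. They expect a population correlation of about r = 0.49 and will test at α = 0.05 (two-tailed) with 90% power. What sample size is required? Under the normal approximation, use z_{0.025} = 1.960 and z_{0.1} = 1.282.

n = 40

Fisher's z: C = ½·ln((1+r)/(1−r)) = ½·ln(2.9216) = 0.5361.
n = ((z_{α/2} + z_β)/C)² + 3.
(1.960 + 1.282) / 0.5361 = 3.242 / 0.5361 = 6.047.
n = 6.047² + 3 = 36.57 + 3 = 39.6.
Round up.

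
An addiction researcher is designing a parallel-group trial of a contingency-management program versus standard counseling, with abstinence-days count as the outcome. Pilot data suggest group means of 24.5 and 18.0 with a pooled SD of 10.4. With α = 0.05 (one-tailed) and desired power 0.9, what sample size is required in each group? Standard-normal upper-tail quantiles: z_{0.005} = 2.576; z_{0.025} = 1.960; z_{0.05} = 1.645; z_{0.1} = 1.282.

n = 44 per group

Cohen's d = |M₁ − M₂| / SD_pooled = |24.5 − 18.0| / 10.4 = 6.5 / 10.4 = 0.625.
For two independent groups with equal n: n = 2·((z_{α} + z_β) / d)².
z_{α} + z_β = 1.645 + 1.282 = 2.927.
n = 2 × (2.927 / 0.625)² = 2 × 4.683² = 2 × 21.93 = 43.9.
Round up to the next whole participant.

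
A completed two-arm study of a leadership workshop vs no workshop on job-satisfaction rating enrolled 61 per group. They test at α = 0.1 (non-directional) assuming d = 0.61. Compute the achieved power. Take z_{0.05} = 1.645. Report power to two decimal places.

For two equal groups, power = Φ(d·√(n/2) − z_{α/2}).
d·√(n/2) = 0.61 × √(61/2) = 0.61 × 5.523 = 3.369.
z_β = 3.369 − 1.645 = 1.724.
Power = Φ(1.724) = 0.958.

power ≈ 0.96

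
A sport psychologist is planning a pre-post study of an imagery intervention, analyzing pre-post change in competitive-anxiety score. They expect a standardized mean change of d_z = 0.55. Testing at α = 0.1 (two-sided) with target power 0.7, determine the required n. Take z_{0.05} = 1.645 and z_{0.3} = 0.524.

For a paired (one-sample on differences) test: n = ((z_{α/2} + z_β) / d)².
z_{α/2} + z_β = 1.645 + 0.524 = 2.169.
n = (2.169 / 0.55)² = 3.944² = 15.55.
Round up.

n = 16 pairs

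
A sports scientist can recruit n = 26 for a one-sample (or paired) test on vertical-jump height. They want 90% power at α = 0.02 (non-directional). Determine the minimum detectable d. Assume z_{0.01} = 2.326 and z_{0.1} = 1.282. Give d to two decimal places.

d_min ≈ 0.71

For a single sample (or paired design) of n = 26: d_min = (z_{α/2} + z_β)/√n.
z-sum = 2.326 + 1.282 = 3.608.
d_min = 3.608 / √26 = 3.608 / 5.099 = 0.708.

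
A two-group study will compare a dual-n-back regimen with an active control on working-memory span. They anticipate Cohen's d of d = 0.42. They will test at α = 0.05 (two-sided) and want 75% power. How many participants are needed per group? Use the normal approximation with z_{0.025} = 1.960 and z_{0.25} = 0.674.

For two independent groups with equal n: n = 2·((z_{α/2} + z_β) / d)².
z_{α/2} + z_β = 1.960 + 0.674 = 2.634.
n = 2 × (2.634 / 0.42)² = 2 × 6.271² = 2 × 39.33 = 78.7.
Round up to the next whole participant.

n = 79 per group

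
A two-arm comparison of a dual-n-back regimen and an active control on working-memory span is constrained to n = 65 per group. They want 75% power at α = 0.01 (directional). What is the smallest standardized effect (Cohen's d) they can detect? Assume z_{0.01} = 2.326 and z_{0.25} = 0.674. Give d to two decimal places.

For two independent groups of n = 65 each: d_min = (z_{α} + z_β)·√(2/n).
z-sum = 2.326 + 0.674 = 3.000.
d_min = 3.000 × √(2/65) = 3.000 × 0.1754 = 0.526.

d_min ≈ 0.53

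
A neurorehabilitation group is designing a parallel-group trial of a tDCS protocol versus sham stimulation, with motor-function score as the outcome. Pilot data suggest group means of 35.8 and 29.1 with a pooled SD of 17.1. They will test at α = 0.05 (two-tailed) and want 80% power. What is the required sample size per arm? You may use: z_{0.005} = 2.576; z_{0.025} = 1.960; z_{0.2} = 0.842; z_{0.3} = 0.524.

Cohen's d = |M₁ − M₂| / SD_pooled = |35.8 − 29.1| / 17.1 = 6.7 / 17.1 = 0.392.
For two independent groups with equal n: n = 2·((z_{α/2} + z_β) / d)².
z_{α/2} + z_β = 1.960 + 0.842 = 2.802.
n = 2 × (2.802 / 0.392)² = 2 × 7.148² = 2 × 51.09 = 102.2.
Round up to the next whole participant.

n = 103 per group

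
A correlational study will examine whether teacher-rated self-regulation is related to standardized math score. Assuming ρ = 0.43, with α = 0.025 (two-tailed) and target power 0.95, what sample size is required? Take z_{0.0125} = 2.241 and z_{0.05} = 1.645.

Fisher's z: C = ½·ln((1+r)/(1−r)) = ½·ln(2.5088) = 0.4599.
n = ((z_{α/2} + z_β)/C)² + 3.
(2.241 + 1.645) / 0.4599 = 3.886 / 0.4599 = 8.450.
n = 8.450² + 3 = 71.40 + 3 = 74.4.
Round up.

n = 75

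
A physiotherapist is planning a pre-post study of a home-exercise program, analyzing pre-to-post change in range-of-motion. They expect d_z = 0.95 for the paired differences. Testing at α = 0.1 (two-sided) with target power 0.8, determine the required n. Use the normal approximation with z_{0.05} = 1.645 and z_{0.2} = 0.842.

For a paired (one-sample on differences) test: n = ((z_{α/2} + z_β) / d)².
z_{α/2} + z_β = 1.645 + 0.842 = 2.487.
n = (2.487 / 0.95)² = 2.618² = 6.85.
Round up.

n = 7 pairs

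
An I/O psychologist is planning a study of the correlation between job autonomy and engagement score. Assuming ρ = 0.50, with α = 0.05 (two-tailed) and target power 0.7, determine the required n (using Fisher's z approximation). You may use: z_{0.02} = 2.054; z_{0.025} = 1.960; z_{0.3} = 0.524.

Fisher's z: C = ½·ln((1+r)/(1−r)) = ½·ln(3.0000) = 0.5493.
n = ((z_{α/2} + z_β)/C)² + 3.
(1.960 + 0.524) / 0.5493 = 2.484 / 0.5493 = 4.522.
n = 4.522² + 3 = 20.45 + 3 = 23.4.
Round up.

n = 24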